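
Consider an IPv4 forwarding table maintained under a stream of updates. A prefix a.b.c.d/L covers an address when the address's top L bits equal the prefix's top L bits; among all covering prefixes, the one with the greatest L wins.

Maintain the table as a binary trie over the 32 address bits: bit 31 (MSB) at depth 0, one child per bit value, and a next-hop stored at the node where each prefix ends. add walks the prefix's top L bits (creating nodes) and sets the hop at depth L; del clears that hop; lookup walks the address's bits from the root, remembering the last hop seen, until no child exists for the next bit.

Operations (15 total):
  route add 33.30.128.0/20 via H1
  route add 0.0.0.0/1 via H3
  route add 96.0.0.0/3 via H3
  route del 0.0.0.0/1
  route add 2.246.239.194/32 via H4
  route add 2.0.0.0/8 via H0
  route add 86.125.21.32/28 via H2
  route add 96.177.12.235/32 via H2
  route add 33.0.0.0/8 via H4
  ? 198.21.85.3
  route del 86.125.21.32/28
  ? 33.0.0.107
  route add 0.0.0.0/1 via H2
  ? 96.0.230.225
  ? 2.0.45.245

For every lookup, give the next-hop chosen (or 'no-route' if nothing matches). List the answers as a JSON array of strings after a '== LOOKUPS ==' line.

Trace:
  + 33.30.128.0/20 (H1) depth=20
  + 0.0.0.0/1 (H3) depth=1
  + 96.0.0.0/3 (H3) depth=3
  - 0.0.0.0/1 clear@1
  + 2.246.239.194/32 (H4) depth=32
  + 2.0.0.0/8 (H0) depth=8
  + 86.125.21.32/28 (H2) depth=28
  + 96.177.12.235/32 (H2) depth=32
  + 33.0.0.0/8 (H4) depth=8
  Q 198.21.85.3: descend ε ; hops seen [∅] ; pick no-route
  - 86.125.21.32/28 clear@28
  Q 33.0.0.107: descend 00100001000 ; hops seen [H4] ; pick H4
  + 0.0.0.0/1 (H2) depth=1
  Q 96.0.230.225: descend 01100000 ; hops seen [H2,H3] ; pick H3
  Q 2.0.45.245: descend 00000010 ; hops seen [H2,H0] ; pick H0

== LOOKUPS ==
["no-route","H4","H3","H0"]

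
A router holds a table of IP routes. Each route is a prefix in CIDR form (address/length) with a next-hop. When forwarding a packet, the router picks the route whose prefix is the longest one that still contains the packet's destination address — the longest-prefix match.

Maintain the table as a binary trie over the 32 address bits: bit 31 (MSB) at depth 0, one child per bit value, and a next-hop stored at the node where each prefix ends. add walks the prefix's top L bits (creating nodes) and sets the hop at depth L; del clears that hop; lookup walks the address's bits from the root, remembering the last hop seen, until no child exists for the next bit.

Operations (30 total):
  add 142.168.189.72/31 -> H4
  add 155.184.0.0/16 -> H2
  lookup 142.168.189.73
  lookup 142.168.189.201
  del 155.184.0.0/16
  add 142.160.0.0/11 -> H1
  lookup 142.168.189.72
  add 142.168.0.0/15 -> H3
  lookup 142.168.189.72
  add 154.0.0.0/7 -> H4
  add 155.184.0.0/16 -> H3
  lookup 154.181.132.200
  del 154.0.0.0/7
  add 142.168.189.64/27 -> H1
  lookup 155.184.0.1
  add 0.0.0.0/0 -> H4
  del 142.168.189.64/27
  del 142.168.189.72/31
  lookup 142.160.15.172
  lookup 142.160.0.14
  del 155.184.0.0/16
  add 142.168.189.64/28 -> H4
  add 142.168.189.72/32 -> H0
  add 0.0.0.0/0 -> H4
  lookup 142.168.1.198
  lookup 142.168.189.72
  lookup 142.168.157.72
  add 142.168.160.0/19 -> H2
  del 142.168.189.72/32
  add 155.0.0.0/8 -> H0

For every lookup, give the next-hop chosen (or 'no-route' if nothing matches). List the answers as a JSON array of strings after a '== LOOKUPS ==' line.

Apply in order:
  + 142.168.189.72/31 (H4) depth=31
  + 155.184.0.0/16 (H2) depth=16
  ? 142.168.189.73  path d0:-→d1:-→d2:-→d3:-→d4:-→d5:-→d6:-→d7:-→d8:-→d9:-→d10:-→d11:-→d12:-→d13:-→d14:-→d15:-→d16:-→d17:-→d18:-→d19:-→d20:-→d21:-→d22:-→d23:-→d24:-→d25:-→d26:-→d27:-→d28:-→d29:-→d30:-→d31:H4  best=H4
  ? 142.168.189.201  path d0:-→d1:-→d2:-→d3:-→d4:-→d5:-→d6:-→d7:-→d8:-→d9:-→d10:-→d11:-→d12:-→d13:-→d14:-→d15:-→d16:-→d17:-→d18:-→d19:-→d20:-→d21:-→d22:-→d23:-→d24:-  best=no-route
  del 155.184.0.0/16 (clear depth 16)
  + 142.160.0.0/11 (H1) depth=11
  ? 142.168.189.72  path d0:-→d1:-→d2:-→d3:-→d4:-→d5:-→d6:-→d7:-→d8:-→d9:-→d10:-→d11:H1→d12:-→d13:-→d14:-→d15:-→d16:-→d17:-→d18:-→d19:-→d20:-→d21:-→d22:-→d23:-→d24:-→d25:-→d26:-→d27:-→d28:-→d29:-→d30:-→d31:H4  best=H4
  + 142.168.0.0/15 (H3) depth=15
  ? 142.168.189.72  path d0:-→d1:-→d2:-→d3:-→d4:-→d5:-→d6:-→d7:-→d8:-→d9:-→d10:-→d11:H1→d12:-→d13:-→d14:-→d15:H3→d16:-→d17:-→d18:-→d19:-→d20:-→d21:-→d22:-→d23:-→d24:-→d25:-→d26:-→d27:-→d28:-→d29:-→d30:-→d31:H4  best=H4
  + 154.0.0.0/7 (H4) depth=7
  + 155.184.0.0/16 (H3) depth=16
  ? 154.181.132.200  path d0:-→d1:-→d2:-→d3:-→d4:-→d5:-→d6:-→d7:H4  best=H4
  del 154.0.0.0/7 (clear depth 7)
  + 142.168.189.64/27 (H1) depth=27
  ? 155.184.0.1  path d0:-→d1:-→d2:-→d3:-→d4:-→d5:-→d6:-→d7:-→d8:-→d9:-→d10:-→d11:-→d12:-→d13:-→d14:-→d15:-→d16:H3  best=H3
  + 0.0.0.0/0 (H4) depth=0
  del 142.168.189.64/27 (clear depth 27)
  del 142.168.189.72/31 (clear depth 31)
  ? 142.160.15.172  path d0:H4→d1:-→d2:-→d3:-→d4:-→d5:-→d6:-→d7:-→d8:-→d9:-→d10:-→d11:H1→d12:-  best=H1
  ? 142.160.0.14  path d0:H4→d1:-→d2:-→d3:-→d4:-→d5:-→d6:-→d7:-→d8:-→d9:-→d10:-→d11:H1→d12:-  best=H1
  del 155.184.0.0/16 (clear depth 16)
  + 142.168.189.64/28 (H4) depth=28
  + 142.168.189.72/32 (H0) depth=32
  + 0.0.0.0/0 (H4) depth=0
  ? 142.168.1.198  path d0:H4→d1:-→d2:-→d3:-→d4:-→d5:-→d6:-→d7:-→d8:-→d9:-→d10:-→d11:H1→d12:-→d13:-→d14:-→d15:H3→d16:-  best=H3
  ? 142.168.189.72  path d0:H4→d1:-→d2:-→d3:-→d4:-→d5:-→d6:-→d7:-→d8:-→d9:-→d10:-→d11:H1→d12:-→d13:-→d14:-→d15:H3→d16:-→d17:-→d18:-→d19:-→d20:-→d21:-→d22:-→d23:-→d24:-→d25:-→d26:-→d27:-→d28:H4→d29:-→d30:-→d31:-→d32:H0  best=H0
  ? 142.168.157.72  path d0:H4→d1:-→d2:-→d3:-→d4:-→d5:-→d6:-→d7:-→d8:-→d9:-→d10:-→d11:H1→d12:-→d13:-→d14:-→d15:H3→d16:-→d17:-→d18:-  best=H3
  + 142.168.160.0/19 (H2) depth=19
  del 142.168.189.72/32 (clear depth 32)
  + 155.0.0.0/8 (H0) depth=8

== LOOKUPS ==
["H4","no-route","H4","H4","H4","H3","H1","H1","H3","H0","H3"]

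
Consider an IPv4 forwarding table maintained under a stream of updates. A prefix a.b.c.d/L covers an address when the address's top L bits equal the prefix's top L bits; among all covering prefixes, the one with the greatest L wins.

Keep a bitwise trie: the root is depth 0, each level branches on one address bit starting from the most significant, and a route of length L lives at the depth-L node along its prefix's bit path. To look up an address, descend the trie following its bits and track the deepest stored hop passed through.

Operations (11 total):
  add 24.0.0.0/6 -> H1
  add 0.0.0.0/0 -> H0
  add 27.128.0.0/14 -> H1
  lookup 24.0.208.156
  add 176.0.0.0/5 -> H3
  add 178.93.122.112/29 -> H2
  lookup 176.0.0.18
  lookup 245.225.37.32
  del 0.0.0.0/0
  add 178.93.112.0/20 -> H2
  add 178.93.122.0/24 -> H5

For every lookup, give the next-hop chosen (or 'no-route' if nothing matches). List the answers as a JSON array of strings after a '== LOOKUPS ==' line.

Apply in order:
  add 24.0.0.0/6 -> H1 at depth 6
  add 0.0.0.0/0 -> H0 at depth 0
  add 27.128.0.0/14 -> H1 at depth 14
  ? 24.0.208.156  path d0:H0→d1:-→d2:-→d3:-→d4:-→d5:-→d6:H1  best=H1
  add 176.0.0.0/5 -> H3 at depth 5
  add 178.93.122.112/29 -> H2 at depth 29
  ? 176.0.0.18  path d0:H0→d1:-→d2:-→d3:-→d4:-→d5:H3→d6:-  best=H3
  ? 245.225.37.32  path d0:H0→d1:-  best=H0
  del 0.0.0.0/0 (clear depth 0)
  add 178.93.112.0/20 -> H2 at depth 20
  add 178.93.122.0/24 -> H5 at depth 24

== LOOKUPS ==
["H1","H3","H0"]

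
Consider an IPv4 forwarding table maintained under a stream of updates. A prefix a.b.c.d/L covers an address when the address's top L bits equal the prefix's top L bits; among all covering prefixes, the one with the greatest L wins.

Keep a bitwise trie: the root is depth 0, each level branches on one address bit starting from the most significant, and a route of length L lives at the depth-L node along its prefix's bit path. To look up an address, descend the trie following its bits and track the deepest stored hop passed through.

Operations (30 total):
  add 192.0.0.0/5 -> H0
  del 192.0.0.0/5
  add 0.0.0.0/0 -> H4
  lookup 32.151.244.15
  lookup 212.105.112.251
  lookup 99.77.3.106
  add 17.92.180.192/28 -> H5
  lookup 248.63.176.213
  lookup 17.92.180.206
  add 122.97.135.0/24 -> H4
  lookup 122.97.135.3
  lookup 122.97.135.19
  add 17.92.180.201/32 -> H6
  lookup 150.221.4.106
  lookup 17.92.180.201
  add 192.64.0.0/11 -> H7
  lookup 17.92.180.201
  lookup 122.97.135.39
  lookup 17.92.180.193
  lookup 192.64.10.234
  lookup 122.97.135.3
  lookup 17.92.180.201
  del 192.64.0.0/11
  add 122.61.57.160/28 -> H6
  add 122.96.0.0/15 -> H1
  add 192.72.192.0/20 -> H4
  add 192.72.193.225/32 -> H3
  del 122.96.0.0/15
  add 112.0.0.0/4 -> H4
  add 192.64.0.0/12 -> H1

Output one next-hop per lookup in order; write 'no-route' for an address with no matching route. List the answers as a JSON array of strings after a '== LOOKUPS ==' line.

Trace:
  add 192.0.0.0/5 -> H0 at depth 5
  del 192.0.0.0/5 (clear depth 5)
  add 0.0.0.0/0 -> H4 at depth 0
  ? 32.151.244.15  path d0:H4  best=H4
  ? 212.105.112.251  path d0:H4→d1:-→d2:-→d3:-  best=H4
  ? 99.77.3.106  path d0:H4  best=H4
  add 17.92.180.192/28 -> H5 at depth 28
  ? 248.63.176.213  path d0:H4→d1:-→d2:-  best=H4
  ? 17.92.180.206  path d0:H4→d1:-→d2:-→d3:-→d4:-→d5:-→d6:-→d7:-→d8:-→d9:-→d10:-→d11:-→d12:-→d13:-→d14:-→d15:-→d16:-→d17:-→d18:-→d19:-→d20:-→d21:-→d22:-→d23:-→d24:-→d25:-→d26:-→d27:-→d28:H5  best=H5
  add 122.97.135.0/24 -> H4 at depth 24
  ? 122.97.135.3  path d0:H4→d1:-→d2:-→d3:-→d4:-→d5:-→d6:-→d7:-→d8:-→d9:-→d10:-→d11:-→d12:-→d13:-→d14:-→d15:-→d16:-→d17:-→d18:-→d19:-→d20:-→d21:-→d22:-→d23:-→d24:H4  best=H4
  ? 122.97.135.19  path d0:H4→d1:-→d2:-→d3:-→d4:-→d5:-→d6:-→d7:-→d8:-→d9:-→d10:-→d11:-→d12:-→d13:-→d14:-→d15:-→d16:-→d17:-→d18:-→d19:-→d20:-→d21:-→d22:-→d23:-→d24:H4  best=H4
  add 17.92.180.201/32 -> H6 at depth 32
  ? 150.221.4.106  path d0:H4→d1:-  best=H4
  ? 17.92.180.201  path d0:H4→d1:-→d2:-→d3:-→d4:-→d5:-→d6:-→d7:-→d8:-→d9:-→d10:-→d11:-→d12:-→d13:-→d14:-→d15:-→d16:-→d17:-→d18:-→d19:-→d20:-→d21:-→d22:-→d23:-→d24:-→d25:-→d26:-→d27:-→d28:H5→d29:-→d30:-→d31:-→d32:H6  best=H6
  add 192.64.0.0/11 -> H7 at depth 11
  ? 17.92.180.201  path d0:H4→d1:-→d2:-→d3:-→d4:-→d5:-→d6:-→d7:-→d8:-→d9:-→d10:-→d11:-→d12:-→d13:-→d14:-→d15:-→d16:-→d17:-→d18:-→d19:-→d20:-→d21:-→d22:-→d23:-→d24:-→d25:-→d26:-→d27:-→d28:H5→d29:-→d30:-→d31:-→d32:H6  best=H6
  ? 122.97.135.39  path d0:H4→d1:-→d2:-→d3:-→d4:-→d5:-→d6:-→d7:-→d8:-→d9:-→d10:-→d11:-→d12:-→d13:-→d14:-→d15:-→d16:-→d17:-→d18:-→d19:-→d20:-→d21:-→d22:-→d23:-→d24:H4  best=H4
  ? 17.92.180.193  path d0:H4→d1:-→d2:-→d3:-→d4:-→d5:-→d6:-→d7:-→d8:-→d9:-→d10:-→d11:-→d12:-→d13:-→d14:-→d15:-→d16:-→d17:-→d18:-→d19:-→d20:-→d21:-→d22:-→d23:-→d24:-→d25:-→d26:-→d27:-→d28:H5  best=H5
  ? 192.64.10.234  path d0:H4→d1:-→d2:-→d3:-→d4:-→d5:-→d6:-→d7:-→d8:-→d9:-→d10:-→d11:H7  best=H7
  ? 122.97.135.3  path d0:H4→d1:-→d2:-→d3:-→d4:-→d5:-→d6:-→d7:-→d8:-→d9:-→d10:-→d11:-→d12:-→d13:-→d14:-→d15:-→d16:-→d17:-→d18:-→d19:-→d20:-→d21:-→d22:-→d23:-→d24:H4  best=H4
  ? 17.92.180.201  path d0:H4→d1:-→d2:-→d3:-→d4:-→d5:-→d6:-→d7:-→d8:-→d9:-→d10:-→d11:-→d12:-→d13:-→d14:-→d15:-→d16:-→d17:-→d18:-→d19:-→d20:-→d21:-→d22:-→d23:-→d24:-→d25:-→d26:-→d27:-→d28:H5→d29:-→d30:-→d31:-→d32:H6  best=H6
  del 192.64.0.0/11 (clear depth 11)
  add 122.61.57.160/28 -> H6 at depth 28
  add 122.96.0.0/15 -> H1 at depth 15
  add 192.72.192.0/20 -> H4 at depth 20
  add 192.72.193.225/32 -> H3 at depth 32
  del 122.96.0.0/15 (clear depth 15)
  add 112.0.0.0/4 -> H4 at depth 4
  add 192.64.0.0/12 -> H1 at depth 12

== LOOKUPS ==
["H4","H4","H4","H4","H5","H4","H4","H4","H6","H6","H4","H5","H7","H4","H6"]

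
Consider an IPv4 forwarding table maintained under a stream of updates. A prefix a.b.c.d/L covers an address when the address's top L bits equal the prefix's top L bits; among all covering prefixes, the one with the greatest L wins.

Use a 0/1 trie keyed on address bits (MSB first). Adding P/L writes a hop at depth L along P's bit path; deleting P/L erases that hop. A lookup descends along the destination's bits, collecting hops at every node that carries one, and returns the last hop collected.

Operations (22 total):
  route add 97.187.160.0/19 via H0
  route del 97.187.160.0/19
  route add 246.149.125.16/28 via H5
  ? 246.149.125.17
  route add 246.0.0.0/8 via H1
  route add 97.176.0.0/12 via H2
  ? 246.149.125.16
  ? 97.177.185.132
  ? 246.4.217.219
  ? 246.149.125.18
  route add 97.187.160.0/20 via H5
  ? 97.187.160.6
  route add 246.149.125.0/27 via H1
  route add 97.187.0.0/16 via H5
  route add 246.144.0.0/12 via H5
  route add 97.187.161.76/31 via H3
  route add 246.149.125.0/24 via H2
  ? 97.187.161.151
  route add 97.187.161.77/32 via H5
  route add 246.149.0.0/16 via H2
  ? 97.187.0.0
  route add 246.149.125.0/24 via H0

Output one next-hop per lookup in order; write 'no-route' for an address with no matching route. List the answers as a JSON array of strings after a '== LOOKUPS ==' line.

Process each operation:
  add 97.187.160.0/19 -> H0 at depth 19
  - 97.187.160.0/19 clear@19
  add 246.149.125.16/28 -> H5 at depth 28
  ? 246.149.125.17  path d0:-→d1:-→d2:-→d3:-→d4:-→d5:-→d6:-→d7:-→d8:-→d9:-→d10:-→d11:-→d12:-→d13:-→d14:-→d15:-→d16:-→d17:-→d18:-→d19:-→d20:-→d21:-→d22:-→d23:-→d24:-→d25:-→d26:-→d27:-→d28:H5  best=H5
  add 246.0.0.0/8 -> H1 at depth 8
  add 97.176.0.0/12 -> H2 at depth 12
  ? 246.149.125.16  path d0:-→d1:-→d2:-→d3:-→d4:-→d5:-→d6:-→d7:-→d8:H1→d9:-→d10:-→d11:-→d12:-→d13:-→d14:-→d15:-→d16:-→d17:-→d18:-→d19:-→d20:-→d21:-→d22:-→d23:-→d24:-→d25:-→d26:-→d27:-→d28:H5  best=H5
  ? 97.177.185.132  path d0:-→d1:-→d2:-→d3:-→d4:-→d5:-→d6:-→d7:-→d8:-→d9:-→d10:-→d11:-→d12:H2  best=H2
  ? 246.4.217.219  path d0:-→d1:-→d2:-→d3:-→d4:-→d5:-→d6:-→d7:-→d8:H1  best=H1
  ? 246.149.125.18  path d0:-→d1:-→d2:-→d3:-→d4:-→d5:-→d6:-→d7:-→d8:H1→d9:-→d10:-→d11:-→d12:-→d13:-→d14:-→d15:-→d16:-→d17:-→d18:-→d19:-→d20:-→d21:-→d22:-→d23:-→d24:-→d25:-→d26:-→d27:-→d28:H5  best=H5
  add 97.187.160.0/20 -> H5 at depth 20
  ? 97.187.160.6  path d0:-→d1:-→d2:-→d3:-→d4:-→d5:-→d6:-→d7:-→d8:-→d9:-→d10:-→d11:-→d12:H2→d13:-→d14:-→d15:-→d16:-→d17:-→d18:-→d19:-→d20:H5  best=H5
  add 246.149.125.0/27 -> H1 at depth 27
  add 97.187.0.0/16 -> H5 at depth 16
  add 246.144.0.0/12 -> H5 at depth 12
  add 97.187.161.76/31 -> H3 at depth 31
  add 246.149.125.0/24 -> H2 at depth 24
  ? 97.187.161.151  path d0:-→d1:-→d2:-→d3:-→d4:-→d5:-→d6:-→d7:-→d8:-→d9:-→d10:-→d11:-→d12:H2→d13:-→d14:-→d15:-→d16:H5→d17:-→d18:-→d19:-→d20:H5→d21:-→d22:-→d23:-→d24:-  best=H5
  add 97.187.161.77/32 -> H5 at depth 32
  add 246.149.0.0/16 -> H2 at depth 16
  ? 97.187.0.0  path d0:-→d1:-→d2:-→d3:-→d4:-→d5:-→d6:-→d7:-→d8:-→d9:-→d10:-→d11:-→d12:H2→d13:-→d14:-→d15:-→d16:H5  best=H5
  add 246.149.125.0/24 -> H0 at depth 24

== LOOKUPS ==
["H5","H5","H2","H1","H5","H5","H5","H5"]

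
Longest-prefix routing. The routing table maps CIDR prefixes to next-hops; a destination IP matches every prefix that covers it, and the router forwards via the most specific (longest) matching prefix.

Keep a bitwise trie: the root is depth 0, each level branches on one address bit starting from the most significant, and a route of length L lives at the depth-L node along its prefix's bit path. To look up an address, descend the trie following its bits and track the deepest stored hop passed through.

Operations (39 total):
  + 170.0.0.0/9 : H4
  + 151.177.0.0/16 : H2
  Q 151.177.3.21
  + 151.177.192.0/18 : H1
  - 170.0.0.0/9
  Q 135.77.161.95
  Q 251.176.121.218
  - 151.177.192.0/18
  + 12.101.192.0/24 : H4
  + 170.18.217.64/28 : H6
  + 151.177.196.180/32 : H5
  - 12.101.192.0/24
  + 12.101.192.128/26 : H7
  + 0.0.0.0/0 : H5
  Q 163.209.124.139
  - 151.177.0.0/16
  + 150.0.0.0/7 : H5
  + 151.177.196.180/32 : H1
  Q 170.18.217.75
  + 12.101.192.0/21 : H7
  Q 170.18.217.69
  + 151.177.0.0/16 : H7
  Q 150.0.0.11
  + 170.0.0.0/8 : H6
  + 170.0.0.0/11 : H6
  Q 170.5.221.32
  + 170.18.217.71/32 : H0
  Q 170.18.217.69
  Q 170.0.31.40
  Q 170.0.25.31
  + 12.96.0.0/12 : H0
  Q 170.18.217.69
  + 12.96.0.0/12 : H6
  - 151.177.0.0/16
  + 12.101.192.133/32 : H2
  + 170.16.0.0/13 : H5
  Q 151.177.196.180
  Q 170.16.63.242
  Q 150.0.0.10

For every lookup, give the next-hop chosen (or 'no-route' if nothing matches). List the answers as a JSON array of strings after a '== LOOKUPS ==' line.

Apply in order:
  add 170.0.0.0/9 -> H4 at depth 9
  add 151.177.0.0/16 -> H2 at depth 16
  ? 151.177.3.21  path d0:-→d1:-→d2:-→d3:-→d4:-→d5:-→d6:-→d7:-→d8:-→d9:-→d10:-→d11:-→d12:-→d13:-→d14:-→d15:-→d16:H2  best=H2
  add 151.177.192.0/18 -> H1 at depth 18
  - 170.0.0.0/9 clear@9
  ? 135.77.161.95  path d0:-→d1:-→d2:-→d3:-  best=no-route
  ? 251.176.121.218  path d0:-→d1:-  best=no-route
  - 151.177.192.0/18 clear@18
  add 12.101.192.0/24 -> H4 at depth 24
  add 170.18.217.64/28 -> H6 at depth 28
  add 151.177.196.180/32 -> H5 at depth 32
  - 12.101.192.0/24 clear@24
  add 12.101.192.128/26 -> H7 at depth 26
  add 0.0.0.0/0 -> H5 at depth 0
  ? 163.209.124.139  path d0:H5→d1:-→d2:-→d3:-→d4:-  best=H5
  - 151.177.0.0/16 clear@16
  add 150.0.0.0/7 -> H5 at depth 7
  add 151.177.196.180/32 -> H1 at depth 32
  ? 170.18.217.75  path d0:H5→d1:-→d2:-→d3:-→d4:-→d5:-→d6:-→d7:-→d8:-→d9:-→d10:-→d11:-→d12:-→d13:-→d14:-→d15:-→d16:-→d17:-→d18:-→d19:-→d20:-→d21:-→d22:-→d23:-→d24:-→d25:-→d26:-→d27:-→d28:H6  best=H6
  add 12.101.192.0/21 -> H7 at depth 21
  ? 170.18.217.69  path d0:H5→d1:-→d2:-→d3:-→d4:-→d5:-→d6:-→d7:-→d8:-→d9:-→d10:-→d11:-→d12:-→d13:-→d14:-→d15:-→d16:-→d17:-→d18:-→d19:-→d20:-→d21:-→d22:-→d23:-→d24:-→d25:-→d26:-→d27:-→d28:H6  best=H6
  add 151.177.0.0/16 -> H7 at depth 16
  ? 150.0.0.11  path d0:H5→d1:-→d2:-→d3:-→d4:-→d5:-→d6:-→d7:H5  best=H5
  add 170.0.0.0/8 -> H6 at depth 8
  add 170.0.0.0/11 -> H6 at depth 11
  ? 170.5.221.32  path d0:H5→d1:-→d2:-→d3:-→d4:-→d5:-→d6:-→d7:-→d8:H6→d9:-→d10:-→d11:H6  best=H6
  add 170.18.217.71/32 -> H0 at depth 32
  ? 170.18.217.69  path d0:H5→d1:-→d2:-→d3:-→d4:-→d5:-→d6:-→d7:-→d8:H6→d9:-→d10:-→d11:H6→d12:-→d13:-→d14:-→d15:-→d16:-→d17:-→d18:-→d19:-→d20:-→d21:-→d22:-→d23:-→d24:-→d25:-→d26:-→d27:-→d28:H6→d29:-→d30:-  best=H6
  ? 170.0.31.40  path d0:H5→d1:-→d2:-→d3:-→d4:-→d5:-→d6:-→d7:-→d8:H6→d9:-→d10:-→d11:H6  best=H6
  ? 170.0.25.31  path d0:H5→d1:-→d2:-→d3:-→d4:-→d5:-→d6:-→d7:-→d8:H6→d9:-→d10:-→d11:H6  best=H6
  add 12.96.0.0/12 -> H0 at depth 12
  ? 170.18.217.69  path d0:H5→d1:-→d2:-→d3:-→d4:-→d5:-→d6:-→d7:-→d8:H6→d9:-→d10:-→d11:H6→d12:-→d13:-→d14:-→d15:-→d16:-→d17:-→d18:-→d19:-→d20:-→d21:-→d22:-→d23:-→d24:-→d25:-→d26:-→d27:-→d28:H6→d29:-→d30:-  best=H6
  add 12.96.0.0/12 -> H6 at depth 12
  - 151.177.0.0/16 clear@16
  add 12.101.192.133/32 -> H2 at depth 32
  add 170.16.0.0/13 -> H5 at depth 13
  ? 151.177.196.180  path d0:H5→d1:-→d2:-→d3:-→d4:-→d5:-→d6:-→d7:H5→d8:-→d9:-→d10:-→d11:-→d12:-→d13:-→d14:-→d15:-→d16:-→d17:-→d18:-→d19:-→d20:-→d21:-→d22:-→d23:-→d24:-→d25:-→d26:-→d27:-→d28:-→d29:-→d30:-→d31:-→d32:H1  best=H1
  ? 170.16.63.242  path d0:H5→d1:-→d2:-→d3:-→d4:-→d5:-→d6:-→d7:-→d8:H6→d9:-→d10:-→d11:H6→d12:-→d13:H5→d14:-  best=H5
  ? 150.0.0.10  path d0:H5→d1:-→d2:-→d3:-→d4:-→d5:-→d6:-→d7:H5  best=H5

== LOOKUPS ==
["H2","no-route","no-route","H5","H6","H6","H5","H6","H6","H6","H6","H6","H1","H5","H5"]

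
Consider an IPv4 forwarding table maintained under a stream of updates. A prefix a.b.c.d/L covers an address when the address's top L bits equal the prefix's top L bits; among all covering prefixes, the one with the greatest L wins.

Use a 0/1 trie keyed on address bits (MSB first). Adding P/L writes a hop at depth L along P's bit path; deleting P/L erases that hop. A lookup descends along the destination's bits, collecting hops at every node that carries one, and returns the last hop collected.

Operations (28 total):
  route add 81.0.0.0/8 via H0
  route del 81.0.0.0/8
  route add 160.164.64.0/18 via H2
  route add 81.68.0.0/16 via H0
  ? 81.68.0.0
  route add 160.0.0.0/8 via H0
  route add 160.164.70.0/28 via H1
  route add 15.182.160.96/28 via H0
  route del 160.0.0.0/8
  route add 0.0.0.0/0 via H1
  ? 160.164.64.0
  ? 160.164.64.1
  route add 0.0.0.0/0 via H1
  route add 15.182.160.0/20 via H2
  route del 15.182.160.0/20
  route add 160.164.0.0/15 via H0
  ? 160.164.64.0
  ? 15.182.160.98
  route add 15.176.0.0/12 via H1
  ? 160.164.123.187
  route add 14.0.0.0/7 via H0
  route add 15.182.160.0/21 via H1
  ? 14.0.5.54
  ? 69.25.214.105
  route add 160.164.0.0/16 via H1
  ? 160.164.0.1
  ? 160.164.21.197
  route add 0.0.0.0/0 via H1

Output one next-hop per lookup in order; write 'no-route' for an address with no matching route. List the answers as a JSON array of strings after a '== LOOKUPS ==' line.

Process each operation:
  add 81.0.0.0/8 -> H0 at depth 8
  del 81.0.0.0/8 (clear depth 8)
  add 160.164.64.0/18 -> H2 at depth 18
  add 81.68.0.0/16 -> H0 at depth 16
  ? 81.68.0.0  path d0:-→d1:-→d2:-→d3:-→d4:-→d5:-→d6:-→d7:-→d8:-→d9:-→d10:-→d11:-→d12:-→d13:-→d14:-→d15:-→d16:H0  best=H0
  add 160.0.0.0/8 -> H0 at depth 8
  add 160.164.70.0/28 -> H1 at depth 28
  add 15.182.160.96/28 -> H0 at depth 28
  del 160.0.0.0/8 (clear depth 8)
  add 0.0.0.0/0 -> H1 at depth 0
  ? 160.164.64.0  path d0:H1→d1:-→d2:-→d3:-→d4:-→d5:-→d6:-→d7:-→d8:-→d9:-→d10:-→d11:-→d12:-→d13:-→d14:-→d15:-→d16:-→d17:-→d18:H2→d19:-→d20:-→d21:-  best=H2
  ? 160.164.64.1  path d0:H1→d1:-→d2:-→d3:-→d4:-→d5:-→d6:-→d7:-→d8:-→d9:-→d10:-→d11:-→d12:-→d13:-→d14:-→d15:-→d16:-→d17:-→d18:H2→d19:-→d20:-→d21:-  best=H2
  add 0.0.0.0/0 -> H1 at depth 0
  add 15.182.160.0/20 -> H2 at depth 20
  del 15.182.160.0/20 (clear depth 20)
  add 160.164.0.0/15 -> H0 at depth 15
  ? 160.164.64.0  path d0:H1→d1:-→d2:-→d3:-→d4:-→d5:-→d6:-→d7:-→d8:-→d9:-→d10:-→d11:-→d12:-→d13:-→d14:-→d15:H0→d16:-→d17:-→d18:H2→d19:-→d20:-→d21:-  best=H2
  ? 15.182.160.98  path d0:H1→d1:-→d2:-→d3:-→d4:-→d5:-→d6:-→d7:-→d8:-→d9:-→d10:-→d11:-→d12:-→d13:-→d14:-→d15:-→d16:-→d17:-→d18:-→d19:-→d20:-→d21:-→d22:-→d23:-→d24:-→d25:-→d26:-→d27:-→d28:H0  best=H0
  add 15.176.0.0/12 -> H1 at depth 12
  ? 160.164.123.187  path d0:H1→d1:-→d2:-→d3:-→d4:-→d5:-→d6:-→d7:-→d8:-→d9:-→d10:-→d11:-→d12:-→d13:-→d14:-→d15:H0→d16:-→d17:-→d18:H2  best=H2
  add 14.0.0.0/7 -> H0 at depth 7
  add 15.182.160.0/21 -> H1 at depth 21
  ? 14.0.5.54  path d0:H1→d1:-→d2:-→d3:-→d4:-→d5:-→d6:-→d7:H0  best=H0
  ? 69.25.214.105  path d0:H1→d1:-→d2:-→d3:-  best=H1
  add 160.164.0.0/16 -> H1 at depth 16
  ? 160.164.0.1  path d0:H1→d1:-→d2:-→d3:-→d4:-→d5:-→d6:-→d7:-→d8:-→d9:-→d10:-→d11:-→d12:-→d13:-→d14:-→d15:H0→d16:H1→d17:-  best=H1
  ? 160.164.21.197  path d0:H1→d1:-→d2:-→d3:-→d4:-→d5:-→d6:-→d7:-→d8:-→d9:-→d10:-→d11:-→d12:-→d13:-→d14:-→d15:H0→d16:H1→d17:-  best=H1
  add 0.0.0.0/0 -> H1 at depth 0

== LOOKUPS ==
["H0","H2","H2","H2","H0","H2","H0","H1","H1","H1"]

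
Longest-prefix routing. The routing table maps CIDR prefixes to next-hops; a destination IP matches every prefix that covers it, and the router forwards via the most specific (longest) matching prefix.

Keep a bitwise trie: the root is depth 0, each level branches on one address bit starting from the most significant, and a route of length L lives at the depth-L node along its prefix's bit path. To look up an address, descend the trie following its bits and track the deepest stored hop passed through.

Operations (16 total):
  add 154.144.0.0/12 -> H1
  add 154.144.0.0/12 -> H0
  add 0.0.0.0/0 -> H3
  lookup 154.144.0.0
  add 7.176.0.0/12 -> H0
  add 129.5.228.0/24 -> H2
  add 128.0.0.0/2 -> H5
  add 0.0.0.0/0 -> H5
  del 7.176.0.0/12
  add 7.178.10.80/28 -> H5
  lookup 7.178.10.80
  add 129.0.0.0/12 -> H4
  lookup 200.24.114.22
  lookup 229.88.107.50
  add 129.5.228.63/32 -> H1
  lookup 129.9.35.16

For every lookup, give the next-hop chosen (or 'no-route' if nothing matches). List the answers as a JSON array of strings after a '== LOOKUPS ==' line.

Process each operation:
  + 154.144.0.0/12 (H1) depth=12
  + 154.144.0.0/12 (H0) depth=12
  + 0.0.0.0/0 (H3) depth=0
  ? 154.144.0.0  path d0:H3→d1:-→d2:-→d3:-→d4:-→d5:-→d6:-→d7:-→d8:-→d9:-→d10:-→d11:-→d12:H0  best=H0
  + 7.176.0.0/12 (H0) depth=12
  + 129.5.228.0/24 (H2) depth=24
  + 128.0.0.0/2 (H5) depth=2
  + 0.0.0.0/0 (H5) depth=0
  del 7.176.0.0/12 (clear depth 12)
  + 7.178.10.80/28 (H5) depth=28
  ? 7.178.10.80  path d0:H5→d1:-→d2:-→d3:-→d4:-→d5:-→d6:-→d7:-→d8:-→d9:-→d10:-→d11:-→d12:-→d13:-→d14:-→d15:-→d16:-→d17:-→d18:-→d19:-→d20:-→d21:-→d22:-→d23:-→d24:-→d25:-→d26:-→d27:-→d28:H5  best=H5
  + 129.0.0.0/12 (H4) depth=12
  ? 200.24.114.22  path d0:H5→d1:-  best=H5
  ? 229.88.107.50  path d0:H5→d1:-  best=H5
  + 129.5.228.63/32 (H1) depth=32
  ? 129.9.35.16  path d0:H5→d1:-→d2:H5→d3:-→d4:-→d5:-→d6:-→d7:-→d8:-→d9:-→d10:-→d11:-→d12:H4  best=H4

== LOOKUPS ==
["H0","H5","H5","H5","H4"]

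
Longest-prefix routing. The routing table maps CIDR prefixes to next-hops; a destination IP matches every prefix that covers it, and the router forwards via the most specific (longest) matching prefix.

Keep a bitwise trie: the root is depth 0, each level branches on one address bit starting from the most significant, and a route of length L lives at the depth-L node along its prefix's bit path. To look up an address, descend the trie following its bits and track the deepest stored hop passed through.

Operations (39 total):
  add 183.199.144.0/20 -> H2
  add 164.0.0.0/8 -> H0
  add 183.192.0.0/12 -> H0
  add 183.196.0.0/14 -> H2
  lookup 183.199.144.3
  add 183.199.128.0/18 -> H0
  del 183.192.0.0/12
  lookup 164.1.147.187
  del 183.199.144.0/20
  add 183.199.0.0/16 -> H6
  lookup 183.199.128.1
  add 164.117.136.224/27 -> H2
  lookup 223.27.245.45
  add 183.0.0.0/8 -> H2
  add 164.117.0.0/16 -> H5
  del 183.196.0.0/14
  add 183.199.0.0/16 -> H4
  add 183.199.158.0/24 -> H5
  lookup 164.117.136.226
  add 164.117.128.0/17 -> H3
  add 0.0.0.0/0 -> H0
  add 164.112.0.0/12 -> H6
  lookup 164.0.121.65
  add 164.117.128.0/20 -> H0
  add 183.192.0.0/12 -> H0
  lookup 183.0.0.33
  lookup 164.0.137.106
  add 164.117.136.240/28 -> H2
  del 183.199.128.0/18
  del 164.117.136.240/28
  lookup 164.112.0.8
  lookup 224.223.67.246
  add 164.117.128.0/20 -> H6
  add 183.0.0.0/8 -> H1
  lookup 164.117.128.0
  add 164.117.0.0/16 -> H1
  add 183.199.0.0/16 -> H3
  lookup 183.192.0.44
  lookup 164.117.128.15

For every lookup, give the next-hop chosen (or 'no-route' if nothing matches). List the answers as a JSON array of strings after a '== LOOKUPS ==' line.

Apply in order:
  add 183.199.144.0/20 -> H2 at depth 20
  add 164.0.0.0/8 -> H0 at depth 8
  add 183.192.0.0/12 -> H0 at depth 12
  add 183.196.0.0/14 -> H2 at depth 14
  ? 183.199.144.3  path d0:-→d1:-→d2:-→d3:-→d4:-→d5:-→d6:-→d7:-→d8:-→d9:-→d10:-→d11:-→d12:H0→d13:-→d14:H2→d15:-→d16:-→d17:-→d18:-→d19:-→d20:H2  best=H2
  add 183.199.128.0/18 -> H0 at depth 18
  - 183.192.0.0/12 clear@12
  ? 164.1.147.187  path d0:-→d1:-→d2:-→d3:-→d4:-→d5:-→d6:-→d7:-→d8:H0  best=H0
  - 183.199.144.0/20 clear@20
  add 183.199.0.0/16 -> H6 at depth 16
  ? 183.199.128.1  path d0:-→d1:-→d2:-→d3:-→d4:-→d5:-→d6:-→d7:-→d8:-→d9:-→d10:-→d11:-→d12:-→d13:-→d14:H2→d15:-→d16:H6→d17:-→d18:H0→d19:-  best=H0
  add 164.117.136.224/27 -> H2 at depth 27
  ? 223.27.245.45  path d0:-→d1:-  best=no-route
  add 183.0.0.0/8 -> H2 at depth 8
  add 164.117.0.0/16 -> H5 at depth 16
  - 183.196.0.0/14 clear@14
  add 183.199.0.0/16 -> H4 at depth 16
  add 183.199.158.0/24 -> H5 at depth 24
  ? 164.117.136.226  path d0:-→d1:-→d2:-→d3:-→d4:-→d5:-→d6:-→d7:-→d8:H0→d9:-→d10:-→d11:-→d12:-→d13:-→d14:-→d15:-→d16:H5→d17:-→d18:-→d19:-→d20:-→d21:-→d22:-→d23:-→d24:-→d25:-→d26:-→d27:H2  best=H2
  add 164.117.128.0/17 -> H3 at depth 17
  add 0.0.0.0/0 -> H0 at depth 0
  add 164.112.0.0/12 -> H6 at depth 12
  ? 164.0.121.65  path d0:H0→d1:-→d2:-→d3:-→d4:-→d5:-→d6:-→d7:-→d8:H0→d9:-  best=H0
  add 164.117.128.0/20 -> H0 at depth 20
  add 183.192.0.0/12 -> H0 at depth 12
  ? 183.0.0.33  path d0:H0→d1:-→d2:-→d3:-→d4:-→d5:-→d6:-→d7:-→d8:H2  best=H2
  ? 164.0.137.106  path d0:H0→d1:-→d2:-→d3:-→d4:-→d5:-→d6:-→d7:-→d8:H0→d9:-  best=H0
  add 164.117.136.240/28 -> H2 at depth 28
  - 183.199.128.0/18 clear@18
  - 164.117.136.240/28 clear@28
  ? 164.112.0.8  path d0:H0→d1:-→d2:-→d3:-→d4:-→d5:-→d6:-→d7:-→d8:H0→d9:-→d10:-→d11:-→d12:H6→d13:-  best=H6
  ? 224.223.67.246  path d0:H0→d1:-  best=H0
  add 164.117.128.0/20 -> H6 at depth 20
  add 183.0.0.0/8 -> H1 at depth 8
  ? 164.117.128.0  path d0:H0→d1:-→d2:-→d3:-→d4:-→d5:-→d6:-→d7:-→d8:H0→d9:-→d10:-→d11:-→d12:H6→d13:-→d14:-→d15:-→d16:H5→d17:H3→d18:-→d19:-→d20:H6  best=H6
  add 164.117.0.0/16 -> H1 at depth 16
  add 183.199.0.0/16 -> H3 at depth 16
  ? 183.192.0.44  path d0:H0→d1:-→d2:-→d3:-→d4:-→d5:-→d6:-→d7:-→d8:H1→d9:-→d10:-→d11:-→d12:H0→d13:-  best=H0
  ? 164.117.128.15  path d0:H0→d1:-→d2:-→d3:-→d4:-→d5:-→d6:-→d7:-→d8:H0→d9:-→d10:-→d11:-→d12:H6→d13:-→d14:-→d15:-→d16:H1→d17:H3→d18:-→d19:-→d20:H6  best=H6

== LOOKUPS ==
["H2","H0","H0","no-route","H2","H0","H2","H0","H6","H0","H6","H0","H6"]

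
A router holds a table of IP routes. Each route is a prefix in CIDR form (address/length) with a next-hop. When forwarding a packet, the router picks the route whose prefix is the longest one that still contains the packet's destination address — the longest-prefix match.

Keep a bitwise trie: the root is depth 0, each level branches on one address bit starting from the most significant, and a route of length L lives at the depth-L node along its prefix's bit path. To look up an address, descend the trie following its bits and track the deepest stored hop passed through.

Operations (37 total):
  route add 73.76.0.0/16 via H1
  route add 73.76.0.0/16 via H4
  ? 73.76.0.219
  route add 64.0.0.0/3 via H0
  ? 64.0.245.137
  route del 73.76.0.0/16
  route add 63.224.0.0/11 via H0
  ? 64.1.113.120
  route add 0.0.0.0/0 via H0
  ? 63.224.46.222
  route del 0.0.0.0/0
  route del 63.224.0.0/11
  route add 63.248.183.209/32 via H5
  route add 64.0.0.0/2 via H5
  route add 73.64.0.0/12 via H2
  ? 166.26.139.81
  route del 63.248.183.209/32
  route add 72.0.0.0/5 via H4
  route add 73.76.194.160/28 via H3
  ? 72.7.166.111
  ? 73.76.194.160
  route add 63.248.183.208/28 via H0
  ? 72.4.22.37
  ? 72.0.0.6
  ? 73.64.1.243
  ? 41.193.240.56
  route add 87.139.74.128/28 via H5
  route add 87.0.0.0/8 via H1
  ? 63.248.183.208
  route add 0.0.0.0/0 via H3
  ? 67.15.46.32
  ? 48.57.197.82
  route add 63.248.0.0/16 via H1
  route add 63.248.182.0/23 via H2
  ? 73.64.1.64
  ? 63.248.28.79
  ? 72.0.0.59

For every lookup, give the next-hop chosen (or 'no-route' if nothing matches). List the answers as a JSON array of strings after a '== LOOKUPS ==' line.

Process each operation:
  + 73.76.0.0/16 (H1) depth=16
  + 73.76.0.0/16 (H4) depth=16
  lookup 73.76.0.219: bits 0100100101001100 walk d0:-→d1:-→d2:-→d3:-→d4:-→d5:-→d6:-→d7:-→d8:-→d9:-→d10:-→d11:-→d12:-→d13:-→d14:-→d15:-→d16:H4 -> H4
  + 64.0.0.0/3 (H0) depth=3
  lookup 64.0.245.137: bits 0100 walk d0:-→d1:-→d2:-→d3:H0→d4:- -> H0
  - 73.76.0.0/16 clear@16
  + 63.224.0.0/11 (H0) depth=11
  lookup 64.1.113.120: bits 0100 walk d0:-→d1:-→d2:-→d3:H0→d4:- -> H0
  + 0.0.0.0/0 (H0) depth=0
  lookup 63.224.46.222: bits 00111111111 walk d0:H0→d1:-→d2:-→d3:-→d4:-→d5:-→d6:-→d7:-→d8:-→d9:-→d10:-→d11:H0 -> H0
  - 0.0.0.0/0 clear@0
  - 63.224.0.0/11 clear@11
  + 63.248.183.209/32 (H5) depth=32
  + 64.0.0.0/2 (H5) depth=2
  + 73.64.0.0/12 (H2) depth=12
  lookup 166.26.139.81: bits ε walk d0:- -> no-route
  - 63.248.183.209/32 clear@32
  + 72.0.0.0/5 (H4) depth=5
  + 73.76.194.160/28 (H3) depth=28
  lookup 72.7.166.111: bits 0100100 walk d0:-→d1:-→d2:H5→d3:H0→d4:-→d5:H4→d6:-→d7:- -> H4
  lookup 73.76.194.160: bits 0100100101001100110000101010 walk d0:-→d1:-→d2:H5→d3:H0→d4:-→d5:H4→d6:-→d7:-→d8:-→d9:-→d10:-→d11:-→d12:H2→d13:-→d14:-→d15:-→d16:-→d17:-→d18:-→d19:-→d20:-→d21:-→d22:-→d23:-→d24:-→d25:-→d26:-→d27:-→d28:H3 -> H3
  + 63.248.183.208/28 (H0) depth=28
  lookup 72.4.22.37: bits 0100100 walk d0:-→d1:-→d2:H5→d3:H0→d4:-→d5:H4→d6:-→d7:- -> H4
  lookup 72.0.0.6: bits 0100100 walk d0:-→d1:-→d2:H5→d3:H0→d4:-→d5:H4→d6:-→d7:- -> H4
  lookup 73.64.1.243: bits 010010010100 walk d0:-→d1:-→d2:H5→d3:H0→d4:-→d5:H4→d6:-→d7:-→d8:-→d9:-→d10:-→d11:-→d12:H2 -> H2
  lookup 41.193.240.56: bits 001 walk d0:-→d1:-→d2:-→d3:- -> no-route
  + 87.139.74.128/28 (H5) depth=28
  + 87.0.0.0/8 (H1) depth=8
  lookup 63.248.183.208: bits 0011111111111000101101111101000 walk d0:-→d1:-→d2:-→d3:-→d4:-→d5:-→d6:-→d7:-→d8:-→d9:-→d10:-→d11:-→d12:-→d13:-→d14:-→d15:-→d16:-→d17:-→d18:-→d19:-→d20:-→d21:-→d22:-→d23:-→d24:-→d25:-→d26:-→d27:-→d28:H0→d29:-→d30:-→d31:- -> H0
  + 0.0.0.0/0 (H3) depth=0
  lookup 67.15.46.32: bits 0100 walk d0:H3→d1:-→d2:H5→d3:H0→d4:- -> H0
  lookup 48.57.197.82: bits 0011 walk d0:H3→d1:-→d2:-→d3:-→d4:- -> H3
  + 63.248.0.0/16 (H1) depth=16
  + 63.248.182.0/23 (H2) depth=23
  lookup 73.64.1.64: bits 010010010100 walk d0:H3→d1:-→d2:H5→d3:H0→d4:-→d5:H4→d6:-→d7:-→d8:-→d9:-→d10:-→d11:-→d12:H2 -> H2
  lookup 63.248.28.79: bits 0011111111111000 walk d0:H3→d1:-→d2:-→d3:-→d4:-→d5:-→d6:-→d7:-→d8:-→d9:-→d10:-→d11:-→d12:-→d13:-→d14:-→d15:-→d16:H1 -> H1
  lookup 72.0.0.59: bits 0100100 walk d0:H3→d1:-→d2:H5→d3:H0→d4:-→d5:H4→d6:-→d7:- -> H4

== LOOKUPS ==
["H4","H0","H0","H0","no-route","H4","H3","H4","H4","H2","no-route","H0","H0","H3","H2","H1","H4"]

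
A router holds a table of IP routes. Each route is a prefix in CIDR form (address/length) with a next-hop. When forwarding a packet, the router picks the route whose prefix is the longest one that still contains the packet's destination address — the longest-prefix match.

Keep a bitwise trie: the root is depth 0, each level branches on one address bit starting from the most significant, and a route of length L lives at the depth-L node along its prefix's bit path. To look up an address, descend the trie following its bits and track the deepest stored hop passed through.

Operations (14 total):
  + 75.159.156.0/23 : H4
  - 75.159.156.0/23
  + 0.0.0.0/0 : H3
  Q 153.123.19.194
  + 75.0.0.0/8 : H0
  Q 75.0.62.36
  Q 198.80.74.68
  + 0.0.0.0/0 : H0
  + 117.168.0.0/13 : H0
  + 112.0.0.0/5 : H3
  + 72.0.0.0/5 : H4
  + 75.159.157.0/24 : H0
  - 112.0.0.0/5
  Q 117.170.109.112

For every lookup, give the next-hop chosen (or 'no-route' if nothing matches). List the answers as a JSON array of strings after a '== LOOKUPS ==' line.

Apply in order:
  + 75.159.156.0/23 (H4) depth=23
  - 75.159.156.0/23 clear@23
  + 0.0.0.0/0 (H3) depth=0
  lookup 153.123.19.194: bits ε walk d0:H3 -> H3
  + 75.0.0.0/8 (H0) depth=8
  lookup 75.0.62.36: bits 01001011 walk d0:H3→d1:-→d2:-→d3:-→d4:-→d5:-→d6:-→d7:-→d8:H0 -> H0
  lookup 198.80.74.68: bits ε walk d0:H3 -> H3
  + 0.0.0.0/0 (H0) depth=0
  + 117.168.0.0/13 (H0) depth=13
  + 112.0.0.0/5 (H3) depth=5
  + 72.0.0.0/5 (H4) depth=5
  + 75.159.157.0/24 (H0) depth=24
  - 112.0.0.0/5 clear@5
  lookup 117.170.109.112: bits 0111010110101 walk d0:H0→d1:-→d2:-→d3:-→d4:-→d5:-→d6:-→d7:-→d8:-→d9:-→d10:-→d11:-→d12:-→d13:H0 -> H0

== LOOKUPS ==
["H3","H0","H3","H0"]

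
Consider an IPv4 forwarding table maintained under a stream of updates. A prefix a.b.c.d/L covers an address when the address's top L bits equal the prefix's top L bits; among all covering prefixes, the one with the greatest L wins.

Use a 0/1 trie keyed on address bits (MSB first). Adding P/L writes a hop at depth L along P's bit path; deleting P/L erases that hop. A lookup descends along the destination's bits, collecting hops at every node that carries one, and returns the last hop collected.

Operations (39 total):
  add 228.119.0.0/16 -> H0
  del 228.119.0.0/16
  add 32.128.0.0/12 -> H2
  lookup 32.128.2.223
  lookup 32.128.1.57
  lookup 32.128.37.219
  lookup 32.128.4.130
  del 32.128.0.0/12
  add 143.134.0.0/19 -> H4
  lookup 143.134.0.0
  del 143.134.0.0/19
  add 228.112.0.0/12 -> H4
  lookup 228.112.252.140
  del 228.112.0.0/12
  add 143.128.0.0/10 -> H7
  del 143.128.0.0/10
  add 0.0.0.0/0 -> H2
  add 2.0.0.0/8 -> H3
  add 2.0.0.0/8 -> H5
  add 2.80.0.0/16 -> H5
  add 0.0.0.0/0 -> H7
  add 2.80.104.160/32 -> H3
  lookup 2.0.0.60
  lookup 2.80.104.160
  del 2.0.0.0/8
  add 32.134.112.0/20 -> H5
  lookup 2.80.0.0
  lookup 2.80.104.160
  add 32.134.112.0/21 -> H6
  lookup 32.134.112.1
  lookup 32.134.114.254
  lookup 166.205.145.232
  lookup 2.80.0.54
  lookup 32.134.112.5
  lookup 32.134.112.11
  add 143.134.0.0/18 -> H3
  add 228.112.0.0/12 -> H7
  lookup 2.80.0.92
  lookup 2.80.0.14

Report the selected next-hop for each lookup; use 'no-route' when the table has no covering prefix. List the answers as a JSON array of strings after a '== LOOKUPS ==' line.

Process each operation:
  + 228.119.0.0/16 (H0) depth=16
  del 228.119.0.0/16 (clear depth 16)
  + 32.128.0.0/12 (H2) depth=12
  ? 32.128.2.223  path d0:-→d1:-→d2:-→d3:-→d4:-→d5:-→d6:-→d7:-→d8:-→d9:-→d10:-→d11:-→d12:H2  best=H2
  ? 32.128.1.57  path d0:-→d1:-→d2:-→d3:-→d4:-→d5:-→d6:-→d7:-→d8:-→d9:-→d10:-→d11:-→d12:H2  best=H2
  ? 32.128.37.219  path d0:-→d1:-→d2:-→d3:-→d4:-→d5:-→d6:-→d7:-→d8:-→d9:-→d10:-→d11:-→d12:H2  best=H2
  ? 32.128.4.130  path d0:-→d1:-→d2:-→d3:-→d4:-→d5:-→d6:-→d7:-→d8:-→d9:-→d10:-→d11:-→d12:H2  best=H2
  del 32.128.0.0/12 (clear depth 12)
  + 143.134.0.0/19 (H4) depth=19
  ? 143.134.0.0  path d0:-→d1:-→d2:-→d3:-→d4:-→d5:-→d6:-→d7:-→d8:-→d9:-→d10:-→d11:-→d12:-→d13:-→d14:-→d15:-→d16:-→d17:-→d18:-→d19:H4  best=H4
  del 143.134.0.0/19 (clear depth 19)
  + 228.112.0.0/12 (H4) depth=12
  ? 228.112.252.140  path d0:-→d1:-→d2:-→d3:-→d4:-→d5:-→d6:-→d7:-→d8:-→d9:-→d10:-→d11:-→d12:H4→d13:-  best=H4
  del 228.112.0.0/12 (clear depth 12)
  + 143.128.0.0/10 (H7) depth=10
  del 143.128.0.0/10 (clear depth 10)
  + 0.0.0.0/0 (H2) depth=0
  + 2.0.0.0/8 (H3) depth=8
  + 2.0.0.0/8 (H5) depth=8
  + 2.80.0.0/16 (H5) depth=16
  + 0.0.0.0/0 (H7) depth=0
  + 2.80.104.160/32 (H3) depth=32
  ? 2.0.0.60  path d0:H7→d1:-→d2:-→d3:-→d4:-→d5:-→d6:-→d7:-→d8:H5→d9:-  best=H5
  ? 2.80.104.160  path d0:H7→d1:-→d2:-→d3:-→d4:-→d5:-→d6:-→d7:-→d8:H5→d9:-→d10:-→d11:-→d12:-→d13:-→d14:-→d15:-→d16:H5→d17:-→d18:-→d19:-→d20:-→d21:-→d22:-→d23:-→d24:-→d25:-→d26:-→d27:-→d28:-→d29:-→d30:-→d31:-→d32:H3  best=H3
  del 2.0.0.0/8 (clear depth 8)
  + 32.134.112.0/20 (H5) depth=20
  ? 2.80.0.0  path d0:H7→d1:-→d2:-→d3:-→d4:-→d5:-→d6:-→d7:-→d8:-→d9:-→d10:-→d11:-→d12:-→d13:-→d14:-→d15:-→d16:H5→d17:-  best=H5
  ? 2.80.104.160  path d0:H7→d1:-→d2:-→d3:-→d4:-→d5:-→d6:-→d7:-→d8:-→d9:-→d10:-→d11:-→d12:-→d13:-→d14:-→d15:-→d16:H5→d17:-→d18:-→d19:-→d20:-→d21:-→d22:-→d23:-→d24:-→d25:-→d26:-→d27:-→d28:-→d29:-→d30:-→d31:-→d32:H3  best=H3
  + 32.134.112.0/21 (H6) depth=21
  ? 32.134.112.1  path d0:H7→d1:-→d2:-→d3:-→d4:-→d5:-→d6:-→d7:-→d8:-→d9:-→d10:-→d11:-→d12:-→d13:-→d14:-→d15:-→d16:-→d17:-→d18:-→d19:-→d20:H5→d21:H6  best=H6
  ? 32.134.114.254  path d0:H7→d1:-→d2:-→d3:-→d4:-→d5:-→d6:-→d7:-→d8:-→d9:-→d10:-→d11:-→d12:-→d13:-→d14:-→d15:-→d16:-→d17:-→d18:-→d19:-→d20:H5→d21:H6  best=H6
  ? 166.205.145.232  path d0:H7→d1:-→d2:-  best=H7
  ? 2.80.0.54  path d0:H7→d1:-→d2:-→d3:-→d4:-→d5:-→d6:-→d7:-→d8:-→d9:-→d10:-→d11:-→d12:-→d13:-→d14:-→d15:-→d16:H5→d17:-  best=H5
  ? 32.134.112.5  path d0:H7→d1:-→d2:-→d3:-→d4:-→d5:-→d6:-→d7:-→d8:-→d9:-→d10:-→d11:-→d12:-→d13:-→d14:-→d15:-→d16:-→d17:-→d18:-→d19:-→d20:H5→d21:H6  best=H6
  ? 32.134.112.11  path d0:H7→d1:-→d2:-→d3:-→d4:-→d5:-→d6:-→d7:-→d8:-→d9:-→d10:-→d11:-→d12:-→d13:-→d14:-→d15:-→d16:-→d17:-→d18:-→d19:-→d20:H5→d21:H6  best=H6
  + 143.134.0.0/18 (H3) depth=18
  + 228.112.0.0/12 (H7) depth=12
  ? 2.80.0.92  path d0:H7→d1:-→d2:-→d3:-→d4:-→d5:-→d6:-→d7:-→d8:-→d9:-→d10:-→d11:-→d12:-→d13:-→d14:-→d15:-→d16:H5→d17:-  best=H5
  ? 2.80.0.14  path d0:H7→d1:-→d2:-→d3:-→d4:-→d5:-→d6:-→d7:-→d8:-→d9:-→d10:-→d11:-→d12:-→d13:-→d14:-→d15:-→d16:H5→d17:-  best=H5

== LOOKUPS ==
["H2","H2","H2","H2","H4","H4","H5","H3","H5","H3","H6","H6","H7","H5","H6","H6","H5","H5"]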